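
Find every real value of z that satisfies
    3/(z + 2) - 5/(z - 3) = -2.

Multiply both sides by (z + 2)(z - 3):
3(z - 3) - 5(z + 2) = -2(z + 2)(z - 3).
Expand and collect terms: -2z^2 + 4z + 31 = 0.
By the quadratic formula, z = (-4 +/- sqrt(264)) / -4, so z ~= -3.062 or z ~= 5.062.
Neither value makes a denominator zero (z != -2, z != 3), so both are valid.

z = -3.062 or z = 5.062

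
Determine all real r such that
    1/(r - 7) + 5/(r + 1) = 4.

r = 0.2056 or r = 7.2944

Multiply both sides by (r - 7)(r + 1):
(r + 1) + 5(r - 7) = 4(r - 7)(r + 1).
Expand and collect terms: 4r² - 30r + 6 = 0.
By the quadratic formula, r = (30 ± √804) / 8, so r ≈ 7.2944 or r ≈ 0.2056.
Neither value makes a denominator zero (r ≠ 7, r ≠ -1), so both are valid.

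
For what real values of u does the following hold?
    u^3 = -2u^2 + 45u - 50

u = -8.217 or u = 1.217 or u = 5

Rearrange: u^3 + 2u^2 - 45u + 50 = 0.
Possible rational roots are divisors of 50. Testing u = 5 gives 0, so (u - 5) is a factor.
Divide: u^3 + 2u^2 - 45u + 50 = (u - 5)(u^2 + 7u - 10).
Apply the quadratic formula to u^2 + 7u - 10 = 0: u = (-7 +/- sqrt(89))/2, i.e. u ~= 1.217 or u ~= -8.217.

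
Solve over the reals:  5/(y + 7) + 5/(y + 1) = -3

y = -9.0985 or y = -2.2348

Multiply both sides by (y + 7)(y + 1):
5(y + 1) + 5(y + 7) = -3(y + 7)(y + 1).
Expand and collect terms: -3y^2 - 34y - 61 = 0.
By the quadratic formula, y = (34 +/- sqrt(424)) / -6, so y ~= -9.0985 or y ~= -2.2348.
Neither value makes a denominator zero (y != -7, y != -1), so both are valid.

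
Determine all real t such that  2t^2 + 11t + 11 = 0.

Discriminant: (11)^2 - 4*2*11 = 33.
Quadratic formula: t = (-11 +/- sqrt(33)) / 4.
So t = -11/4 + sqrt(33)/4 ~= -1.3139 or t = -11/4 - sqrt(33)/4 ~= -4.1861.

t = -4.1861 or t = -1.3139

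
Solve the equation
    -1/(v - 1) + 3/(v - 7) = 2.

Multiply both sides by (v - 1)(v - 7):
-(v - 7) + 3(v - 1) = 2(v - 1)(v - 7).
Expand and collect terms: 2v² - 18v + 10 = 0.
By the quadratic formula, v = (18 ± √244) / 4, so v ≈ 8.4051 or v ≈ 0.5949.
Neither value makes a denominator zero (v ≠ 1, v ≠ 7), so both are valid.

v = 0.5949 or v = 8.4051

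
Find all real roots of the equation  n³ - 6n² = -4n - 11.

Rearrange: n³ - 6n² + 4n + 11 = 0.
Possible rational roots are divisors of 11. Testing n = -1 gives 0, so (n + 1) is a factor.
Divide: n³ - 6n² + 4n + 11 = (n + 1)(n² - 7n + 11).
Apply the quadratic formula to n² - 7n + 11 = 0: n = (7 ± √5)/2, i.e. n ≈ 4.618 or n ≈ 2.382.

n = -1 or n = 2.382 or n = 4.618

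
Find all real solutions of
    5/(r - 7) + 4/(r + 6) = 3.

r = -4.8313 or r = 8.8313

Multiply both sides by (r - 7)(r + 6):
5(r + 6) + 4(r - 7) = 3(r - 7)(r + 6).
Expand and collect terms: 3r² - 12r - 128 = 0.
By the quadratic formula, r = (12 ± √1680) / 6, so r ≈ 8.8313 or r ≈ -4.8313.
Neither value makes a denominator zero (r ≠ 7, r ≠ -6), so both are valid.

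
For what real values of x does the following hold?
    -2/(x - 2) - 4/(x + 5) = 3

x = -6.4476 or x = 1.4476

Multiply both sides by (x - 2)(x + 5):
-2(x + 5) - 4(x - 2) = 3(x - 2)(x + 5).
Expand and collect terms: 3x² + 15x - 28 = 0.
By the quadratic formula, x = (-15 ± √561) / 6, so x ≈ 1.4476 or x ≈ -6.4476.
Neither value makes a denominator zero (x ≠ 2, x ≠ -5), so both are valid.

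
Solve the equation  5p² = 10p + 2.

p = -0.1832 or p = 2.1832

Rearrange to standard form: 5p² - 10p - 2 = 0.
Discriminant: (-10)² − 4·5·(-2) = 140.
Quadratic formula: p = (10 ± √140) / 10.
So p = 1 + √(35)/5 ≈ 2.1832 or p = 1 - √(35)/5 ≈ -0.1832.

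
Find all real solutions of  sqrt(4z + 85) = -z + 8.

z = -1

Square both sides: 4z + 85 = (-z + 8)^2.
Expand and rearrange: z^2 - 20z - 21 = 0.
Solving gives z = 21 or z = -1.
Check each candidate in the original equation:
  z = 21: sqrt(169) = 13, while -z + 8 = -13 — extraneous.
  z = -1: sqrt(81) = 9, while -z + 8 = 9 — valid.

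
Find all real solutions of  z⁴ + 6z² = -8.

No real solutions.

Let u = z². The equation becomes u² + 6u + 8 = 0.
Factor: (u + 4)(u + 2) = 0, so u = -4 or u = -2.
z² = -4 < 0 has no real solution.
z² = -2 < 0 has no real solution.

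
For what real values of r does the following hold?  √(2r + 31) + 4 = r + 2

Isolate the radical: √(2r + 31) = r - 2.
Square both sides: 2r + 31 = (r - 2)².
Expand and rearrange: r² - 6r - 27 = 0.
Solving gives r = 9 or r = -3.
Check each candidate in the original equation:
  r = 9: √(49) = 7, while r - 2 = 7 — valid.
  r = -3: √(25) = 5, while r - 2 = -5 — extraneous.

r = 9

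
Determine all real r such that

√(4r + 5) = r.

Square both sides: 4r + 5 = (r)².
Expand and rearrange: r² - 4r - 5 = 0.
Solving gives r = 5 or r = -1.
Check each candidate in the original equation:
  r = 5: √(25) = 5, while r = 5 — valid.
  r = -1: √(1) = 1, while r = -1 — extraneous.

r = 5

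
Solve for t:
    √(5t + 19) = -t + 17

Square both sides: 5t + 19 = (-t + 17)².
Expand and rearrange: t² - 39t + 270 = 0.
Solving gives t = 30 or t = 9.
Check each candidate in the original equation:
  t = 30: √(169) = 13, while -t + 17 = -13 — extraneous.
  t = 9: √(64) = 8, while -t + 17 = 8 — valid.

t = 9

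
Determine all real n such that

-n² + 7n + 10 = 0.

Discriminant: (7)² − 4·(-1)·10 = 89.
Quadratic formula: n = (-7 ± √89) / (-2).
So n = 7/2 - √(89)/2 ≈ -1.217 or n = 7/2 + √(89)/2 ≈ 8.217.

n = -1.217 or n = 8.217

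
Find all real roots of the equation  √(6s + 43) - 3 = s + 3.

Isolate the radical: √(6s + 43) = s + 6.
Square both sides: 6s + 43 = (s + 6)².
Expand and rearrange: s² + 6s - 7 = 0.
Solving gives s = 1 or s = -7.
Check each candidate in the original equation:
  s = 1: √(49) = 7, while s + 6 = 7 — valid.
  s = -7: √(1) = 1, while s + 6 = -1 — extraneous.

s = 1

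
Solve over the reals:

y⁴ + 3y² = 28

y = -2 or y = 2

Let u = y². The equation becomes u² + 3u - 28 = 0.
Factor: (u - 4)(u + 7) = 0, so u = 4 or u = -7.
y² = 4 gives y = ±2.
y² = -7 < 0 has no real solution.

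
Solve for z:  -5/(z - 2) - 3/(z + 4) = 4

Multiply both sides by (z - 2)(z + 4):
-5(z + 4) - 3(z - 2) = 4(z - 2)(z + 4).
Expand and collect terms: 4z^2 + 16z - 18 = 0.
By the quadratic formula, z = (-16 +/- sqrt(544)) / 8, so z ~= 0.9155 or z ~= -4.9155.
Neither value makes a denominator zero (z != 2, z != -4), so both are valid.

z = -4.9155 or z = 0.9155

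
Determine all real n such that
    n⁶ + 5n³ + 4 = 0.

n = -1.5874 or n = -1

Let u = n³. The equation becomes u² + 5u + 4 = 0.
Factor: (u + 1)(u + 4) = 0, so u = -1 or u = -4.
n³ = -1 gives n = -1.
n³ = -4 gives n = -∛(4) ≈ -1.5874.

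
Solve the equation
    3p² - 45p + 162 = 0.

p = 6 or p = 9

Factor: 3(p - 6)(p - 9) = 0.
So p = 6 or p = 9.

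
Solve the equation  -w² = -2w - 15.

w = -3 or w = 5

Bring every term to one side: -w² + 2w + 15 = 0.
Factor: -1(w + 3)(w - 5) = 0.
So w = -3 or w = 5.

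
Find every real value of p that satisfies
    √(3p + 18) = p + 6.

p = -6 or p = -3

Square both sides: 3p + 18 = (p + 6)².
Expand and rearrange: p² + 9p + 18 = 0.
Solving gives p = -3 or p = -6.
Check each candidate in the original equation:
  p = -3: √(9) = 3, while p + 6 = 3 — valid.
  p = -6: √(0) = 0, while p + 6 = 0 — valid.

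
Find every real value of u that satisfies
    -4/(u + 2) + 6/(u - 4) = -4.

u = -0.5 or u = 2

Multiply both sides by (u + 2)(u - 4):
-4(u - 4) + 6(u + 2) = -4(u + 2)(u - 4).
Expand and collect terms: -4u^2 + 6u + 4 = 0.
Factor or apply the quadratic formula: u = -0.5 or u = 2.
Neither value makes a denominator zero (u != -2, u != 4), so both are valid.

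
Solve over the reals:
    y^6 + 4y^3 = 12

Let u = y^3. The equation becomes u^2 + 4u - 12 = 0.
Factor: (u + 6)(u - 2) = 0, so u = -6 or u = 2.
y^3 = -6 gives y = -(6)^(1/3) ~= -1.8171.
y^3 = 2 gives y = (2)^(1/3) ~= 1.2599.

y = -1.8171 or y = 1.2599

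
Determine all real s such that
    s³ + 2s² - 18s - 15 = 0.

s = -5 or s = -0.7913 or s = 3.7913

Possible rational roots are divisors of -15. Testing s = -5 gives 0, so (s + 5) is a factor.
Divide: s³ + 2s² - 18s - 15 = (s + 5)(s² - 3s - 3).
Apply the quadratic formula to s² - 3s - 3 = 0: s = (3 ± √21)/2, i.e. s ≈ 3.7913 or s ≈ -0.7913.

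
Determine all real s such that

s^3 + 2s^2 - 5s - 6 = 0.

Possible rational roots are divisors of -6. Testing s = -3 gives 0, so (s + 3) is a factor.
Divide: s^3 + 2s^2 - 5s - 6 = (s + 3)(s^2 - s - 2).
Factor the quadratic: s = 2 or s = -1.

s = -3 or s = -1 or s = 2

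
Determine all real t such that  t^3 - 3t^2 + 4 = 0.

t = -1 or t = 2

Possible rational roots are divisors of 4. Testing t = -1 gives 0, so (t + 1) is a factor.
Divide: t^3 - 3t^2 + 4 = (t + 1)(t^2 - 4t + 4).
The quadratic has the repeated root t = 2.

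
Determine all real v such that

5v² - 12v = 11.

Rearrange to standard form: 5v² - 12v - 11 = 0.
Discriminant: (-12)² − 4·5·(-11) = 364.
Quadratic formula: v = (12 ± √364) / 10.
So v = 6/5 + √(91)/5 ≈ 3.1079 or v = 6/5 - √(91)/5 ≈ -0.7079.

v = -0.7079 or v = 3.1079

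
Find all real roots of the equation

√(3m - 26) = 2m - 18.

Square both sides: 3m - 26 = (2m - 18)².
Expand and rearrange: 4m² - 75m + 350 = 0.
Solving gives m = 10 or m = 8.75.
Check each candidate in the original equation:
  m = 10: √(4) = 2, while 2m - 18 = 2 — valid.
  m = 8.75: √(0.25) = 0.5, while 2m - 18 = -0.5 — extraneous.

m = 10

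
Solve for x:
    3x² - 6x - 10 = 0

x = -1.0817 or x = 3.0817

Discriminant: (-6)² − 4·3·(-10) = 156.
Quadratic formula: x = (6 ± √156) / 6.
So x = 1 + √(39)/3 ≈ 3.0817 or x = 1 - √(39)/3 ≈ -1.0817.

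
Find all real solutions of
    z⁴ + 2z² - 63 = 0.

Let u = z². The equation becomes u² + 2u - 63 = 0.
Factor: (u + 9)(u - 7) = 0, so u = -9 or u = 7.
z² = -9 < 0 has no real solution.
z² = 7 gives z = ±√(7) ≈ ±2.6458.

z = -2.6458 or z = 2.6458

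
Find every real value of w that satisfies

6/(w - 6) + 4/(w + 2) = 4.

Multiply both sides by (w - 6)(w + 2):
6(w + 2) + 4(w - 6) = 4(w - 6)(w + 2).
Expand and collect terms: 4w² - 26w - 36 = 0.
By the quadratic formula, w = (26 ± √1252) / 8, so w ≈ 7.673 or w ≈ -1.173.
Neither value makes a denominator zero (w ≠ 6, w ≠ -2), so both are valid.

w = -1.173 or w = 7.673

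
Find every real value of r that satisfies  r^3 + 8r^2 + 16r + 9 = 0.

Possible rational roots are divisors of 9. Testing r = -1 gives 0, so (r + 1) is a factor.
Divide: r^3 + 8r^2 + 16r + 9 = (r + 1)(r^2 + 7r + 9).
Apply the quadratic formula to r^2 + 7r + 9 = 0: r = (-7 +/- sqrt(13))/2, i.e. r ~= -1.6972 or r ~= -5.3028.

r = -5.3028 or r = -1.6972 or r = -1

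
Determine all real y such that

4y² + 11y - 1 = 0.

Discriminant: (11)² − 4·4·(-1) = 137.
Quadratic formula: y = (-11 ± √137) / 8.
So y = -11/8 + √(137)/8 ≈ 0.0881 or y = -√(137)/8 - 11/8 ≈ -2.8381.

y = -2.8381 or y = 0.0881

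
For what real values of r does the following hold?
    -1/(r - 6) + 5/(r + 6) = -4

Multiply both sides by (r - 6)(r + 6):
-(r + 6) + 5(r - 6) = -4(r - 6)(r + 6).
Expand and collect terms: -4r^2 - 4r + 180 = 0.
By the quadratic formula, r = (4 +/- sqrt(2896)) / -8, so r ~= -7.2268 or r ~= 6.2268.
Neither value makes a denominator zero (r != 6, r != -6), so both are valid.

r = -7.2268 or r = 6.2268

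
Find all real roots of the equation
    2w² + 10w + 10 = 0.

Discriminant: (10)² − 4·2·10 = 20.
Quadratic formula: w = (-10 ± √20) / 4.
So w = -5/2 + √(5)/2 ≈ -1.382 or w = -5/2 - √(5)/2 ≈ -3.618.

w = -3.618 or w = -1.382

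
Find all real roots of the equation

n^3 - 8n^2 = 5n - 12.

Rearrange: n^3 - 8n^2 - 5n + 12 = 0.
Possible rational roots are divisors of 12. Testing n = 1 gives 0, so (n - 1) is a factor.
Divide: n^3 - 8n^2 - 5n + 12 = (n - 1)(n^2 - 7n - 12).
Apply the quadratic formula to n^2 - 7n - 12 = 0: n = (7 +/- sqrt(97))/2, i.e. n ~= 8.4244 or n ~= -1.4244.

n = -1.4244 or n = 1 or n = 8.4244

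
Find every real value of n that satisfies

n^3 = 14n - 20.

Rearrange: n^3 - 14n + 20 = 0.
Possible rational roots are divisors of 20. Testing n = 2 gives 0, so (n - 2) is a factor.
Divide: n^3 - 14n + 20 = (n - 2)(n^2 + 2n - 10).
Apply the quadratic formula to n^2 + 2n - 10 = 0: n = (-2 +/- sqrt(44))/2, i.e. n ~= 2.3166 or n ~= -4.3166.

n = -4.3166 or n = 2 or n = 2.3166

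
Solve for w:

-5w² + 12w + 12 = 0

Discriminant: (12)² − 4·(-5)·12 = 384.
Quadratic formula: w = (-12 ± √384) / (-10).
So w = 6/5 - 4·√(6)/5 ≈ -0.7596 or w = 6/5 + 4·√(6)/5 ≈ 3.1596.

w = -0.7596 or w = 3.1596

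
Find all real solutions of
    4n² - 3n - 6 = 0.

Discriminant: (-3)² − 4·4·(-6) = 105.
Quadratic formula: n = (3 ± √105) / 8.
So n = 3/8 + √(105)/8 ≈ 1.6559 or n = 3/8 - √(105)/8 ≈ -0.9059.

n = -0.9059 or n = 1.6559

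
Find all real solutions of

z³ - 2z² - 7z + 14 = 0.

z = -2.6458 or z = 2 or z = 2.6458

Possible rational roots are divisors of 14. Testing z = 2 gives 0, so (z - 2) is a factor.
Divide: z³ - 2z² - 7z + 14 = (z - 2)(z² - 7).
Apply the quadratic formula to z² - 7 = 0: z = (0 ± √28)/2, i.e. z ≈ 2.6458 or z ≈ -2.6458.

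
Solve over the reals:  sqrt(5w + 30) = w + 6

Square both sides: 5w + 30 = (w + 6)^2.
Expand and rearrange: w^2 + 7w + 6 = 0.
Solving gives w = -1 or w = -6.
Check each candidate in the original equation:
  w = -1: sqrt(25) = 5, while w + 6 = 5 — valid.
  w = -6: sqrt(0) = 0, while w + 6 = 0 — valid.

w = -6 or w = -1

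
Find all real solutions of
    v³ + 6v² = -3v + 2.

v = -5.3723 or v = -1 or v = 0.3723

Rearrange: v³ + 6v² + 3v - 2 = 0.
Possible rational roots are divisors of -2. Testing v = -1 gives 0, so (v + 1) is a factor.
Divide: v³ + 6v² + 3v - 2 = (v + 1)(v² + 5v - 2).
Apply the quadratic formula to v² + 5v - 2 = 0: v = (-5 ± √33)/2, i.e. v ≈ 0.3723 or v ≈ -5.3723.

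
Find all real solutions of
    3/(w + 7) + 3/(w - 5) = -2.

Multiply both sides by (w + 7)(w - 5):
3(w - 5) + 3(w + 7) = -2(w + 7)(w - 5).
Expand and collect terms: -2w² - 10w + 64 = 0.
By the quadratic formula, w = (10 ± √612) / -4, so w ≈ -8.6847 or w ≈ 3.6847.
Neither value makes a denominator zero (w ≠ -7, w ≠ 5), so both are valid.

w = -8.6847 or w = 3.6847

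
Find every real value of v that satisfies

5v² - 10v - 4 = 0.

Discriminant: (-10)² − 4·5·(-4) = 180.
Quadratic formula: v = (10 ± √180) / 10.
So v = 1 + 3·√(5)/5 ≈ 2.3416 or v = 1 - 3·√(5)/5 ≈ -0.3416.

v = -0.3416 or v = 2.3416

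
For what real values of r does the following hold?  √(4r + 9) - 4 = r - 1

r = -2 or r = 0

Isolate the radical: √(4r + 9) = r + 3.
Square both sides: 4r + 9 = (r + 3)².
Expand and rearrange: r² + 2r = 0.
Solving gives r = 0 or r = -2.
Check each candidate in the original equation:
  r = 0: √(9) = 3, while r + 3 = 3 — valid.
  r = -2: √(1) = 1, while r + 3 = 1 — valid.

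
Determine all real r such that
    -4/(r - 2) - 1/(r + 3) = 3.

r = -3.4415 or r = 0.7749

Multiply both sides by (r - 2)(r + 3):
-4(r + 3) - (r - 2) = 3(r - 2)(r + 3).
Expand and collect terms: 3r^2 + 8r - 8 = 0.
By the quadratic formula, r = (-8 +/- sqrt(160)) / 6, so r ~= 0.7749 or r ~= -3.4415.
Neither value makes a denominator zero (r != 2, r != -3), so both are valid.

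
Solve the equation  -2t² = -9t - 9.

Rearrange to standard form: -2t² + 9t + 9 = 0.
Discriminant: (9)² − 4·(-2)·9 = 153.
Quadratic formula: t = (-9 ± √153) / (-4).
So t = 9/4 - 3·√(17)/4 ≈ -0.8423 or t = 9/4 + 3·√(17)/4 ≈ 5.3423.

t = -0.8423 or t = 5.3423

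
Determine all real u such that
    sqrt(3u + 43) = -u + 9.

Square both sides: 3u + 43 = (-u + 9)^2.
Expand and rearrange: u^2 - 21u + 38 = 0.
Solving gives u = 19 or u = 2.
Check each candidate in the original equation:
  u = 19: sqrt(100) = 10, while -u + 9 = -10 — extraneous.
  u = 2: sqrt(49) = 7, while -u + 9 = 7 — valid.

u = 2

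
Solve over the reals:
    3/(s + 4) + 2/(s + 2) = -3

s = -5.2573 or s = -2.4093

Multiply both sides by (s + 4)(s + 2):
3(s + 2) + 2(s + 4) = -3(s + 4)(s + 2).
Expand and collect terms: -3s² - 23s - 38 = 0.
By the quadratic formula, s = (23 ± √73) / -6, so s ≈ -5.2573 or s ≈ -2.4093.
Neither value makes a denominator zero (s ≠ -4, s ≠ -2), so both are valid.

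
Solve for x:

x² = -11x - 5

x = -10.5249 or x = -0.4751

Rearrange to standard form: x² + 11x + 5 = 0.
Discriminant: (11)² − 4·1·5 = 101.
Quadratic formula: x = (-11 ± √101) / 2.
So x = -11/2 + √(101)/2 ≈ -0.4751 or x = -11/2 - √(101)/2 ≈ -10.5249.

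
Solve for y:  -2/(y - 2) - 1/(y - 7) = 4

y = 1.4763 or y = 6.7737

Multiply both sides by (y - 2)(y - 7):
-2(y - 7) - (y - 2) = 4(y - 2)(y - 7).
Expand and collect terms: 4y^2 - 33y + 40 = 0.
By the quadratic formula, y = (33 +/- sqrt(449)) / 8, so y ~= 6.7737 or y ~= 1.4763.
Neither value makes a denominator zero (y != 2, y != 7), so both are valid.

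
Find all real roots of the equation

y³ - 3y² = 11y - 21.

y = -3 or y = 1.5858 or y = 4.4142

Rearrange: y³ - 3y² - 11y + 21 = 0.
Possible rational roots are divisors of 21. Testing y = -3 gives 0, so (y + 3) is a factor.
Divide: y³ - 3y² - 11y + 21 = (y + 3)(y² - 6y + 7).
Apply the quadratic formula to y² - 6y + 7 = 0: y = (6 ± √8)/2, i.e. y ≈ 4.4142 or y ≈ 1.5858.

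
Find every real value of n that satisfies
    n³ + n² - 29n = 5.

n = -5.8284 or n = -0.1716 or n = 5

Rearrange: n³ + n² - 29n - 5 = 0.
Possible rational roots are divisors of -5. Testing n = 5 gives 0, so (n - 5) is a factor.
Divide: n³ + n² - 29n - 5 = (n - 5)(n² + 6n + 1).
Apply the quadratic formula to n² + 6n + 1 = 0: n = (-6 ± √32)/2, i.e. n ≈ -0.1716 or n ≈ -5.8284.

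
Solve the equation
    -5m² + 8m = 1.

m = 0.1367 or m = 1.4633

Rearrange to standard form: -5m² + 8m - 1 = 0.
Discriminant: (8)² − 4·(-5)·(-1) = 44.
Quadratic formula: m = (-8 ± √44) / (-10).
So m = 4/5 - √(11)/5 ≈ 0.1367 or m = √(11)/5 + 4/5 ≈ 1.4633.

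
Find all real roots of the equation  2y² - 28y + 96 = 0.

y = 6 or y = 8

Factor: 2(y - 6)(y - 8) = 0.
So y = 6 or y = 8.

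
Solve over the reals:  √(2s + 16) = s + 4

s = 0

Square both sides: 2s + 16 = (s + 4)².
Expand and rearrange: s² + 6s = 0.
Solving gives s = 0 or s = -6.
Check each candidate in the original equation:
  s = 0: √(16) = 4, while s + 4 = 4 — valid.
  s = -6: √(4) = 2, while s + 4 = -2 — extraneous.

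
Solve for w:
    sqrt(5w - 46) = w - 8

Square both sides: 5w - 46 = (w - 8)^2.
Expand and rearrange: w^2 - 21w + 110 = 0.
Solving gives w = 11 or w = 10.
Check each candidate in the original equation:
  w = 11: sqrt(9) = 3, while w - 8 = 3 — valid.
  w = 10: sqrt(4) = 2, while w - 8 = 2 — valid.

w = 10 or w = 11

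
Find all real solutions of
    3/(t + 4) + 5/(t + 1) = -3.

t = -5.5734 or t = -2.0933

Multiply both sides by (t + 4)(t + 1):
3(t + 1) + 5(t + 4) = -3(t + 4)(t + 1).
Expand and collect terms: -3t² - 23t - 35 = 0.
By the quadratic formula, t = (23 ± √109) / -6, so t ≈ -5.5734 or t ≈ -2.0933.
Neither value makes a denominator zero (t ≠ -4, t ≠ -1), so both are valid.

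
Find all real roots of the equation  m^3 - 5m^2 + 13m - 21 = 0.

Possible rational roots are divisors of -21. Testing m = 3 gives 0, so (m - 3) is a factor.
Divide: m^3 - 5m^2 + 13m - 21 = (m - 3)(m^2 - 2m + 7).
The quadratic m^2 - 2m + 7 has discriminant -24 < 0, so no further real roots.

m = 3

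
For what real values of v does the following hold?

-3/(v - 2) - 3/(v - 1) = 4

Multiply both sides by (v - 2)(v - 1):
-3(v - 1) - 3(v - 2) = 4(v - 2)(v - 1).
Expand and collect terms: 4v² - 6v - 1 = 0.
By the quadratic formula, v = (6 ± √52) / 8, so v ≈ 1.6514 or v ≈ -0.1514.
Neither value makes a denominator zero (v ≠ 2, v ≠ 1), so both are valid.

v = -0.1514 or v = 1.6514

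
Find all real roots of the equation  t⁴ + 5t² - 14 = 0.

t = -1.4142 or t = 1.4142

Let u = t². The equation becomes u² + 5u - 14 = 0.
Factor: (u + 7)(u - 2) = 0, so u = -7 or u = 2.
t² = -7 < 0 has no real solution.
t² = 2 gives t = ±√(2) ≈ ±1.4142.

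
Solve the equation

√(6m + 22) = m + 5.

Square both sides: 6m + 22 = (m + 5)².
Expand and rearrange: m² + 4m + 3 = 0.
Solving gives m = -1 or m = -3.
Check each candidate in the original equation:
  m = -1: √(16) = 4, while m + 5 = 4 — valid.
  m = -3: √(4) = 2, while m + 5 = 2 — valid.

m = -3 or m = -1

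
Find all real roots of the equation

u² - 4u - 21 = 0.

Factor: (u + 3)(u - 7) = 0.
So u = -3 or u = 7.

u = -3 or u = 7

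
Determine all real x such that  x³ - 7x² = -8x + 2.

x = 0.3542 or x = 1 or x = 5.6458

Rearrange: x³ - 7x² + 8x - 2 = 0.
Possible rational roots are divisors of -2. Testing x = 1 gives 0, so (x - 1) is a factor.
Divide: x³ - 7x² + 8x - 2 = (x - 1)(x² - 6x + 2).
Apply the quadratic formula to x² - 6x + 2 = 0: x = (6 ± √28)/2, i.e. x ≈ 5.6458 or x ≈ 0.3542.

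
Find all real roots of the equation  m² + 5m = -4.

m = -4 or m = -1

Bring every term to one side: m² + 5m + 4 = 0.
Factor: (m + 1)(m + 4) = 0.
So m = -1 or m = -4.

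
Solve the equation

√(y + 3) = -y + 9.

y = 6

Square both sides: y + 3 = (-y + 9)².
Expand and rearrange: y² - 19y + 78 = 0.
Solving gives y = 13 or y = 6.
Check each candidate in the original equation:
  y = 13: √(16) = 4, while -y + 9 = -4 — extraneous.
  y = 6: √(9) = 3, while -y + 9 = 3 — valid.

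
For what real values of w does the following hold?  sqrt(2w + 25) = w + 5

w = 0

Square both sides: 2w + 25 = (w + 5)^2.
Expand and rearrange: w^2 + 8w = 0.
Solving gives w = 0 or w = -8.
Check each candidate in the original equation:
  w = 0: sqrt(25) = 5, while w + 5 = 5 — valid.
  w = -8: sqrt(9) = 3, while w + 5 = -3 — extraneous.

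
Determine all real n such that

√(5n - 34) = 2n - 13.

n = 7 or n = 7.25

Square both sides: 5n - 34 = (2n - 13)².
Expand and rearrange: 4n² - 57n + 203 = 0.
Solving gives n = 7.25 or n = 7.
Check each candidate in the original equation:
  n = 7.25: √(2.25) = 1.5, while 2n - 13 = 1.5 — valid.
  n = 7: √(1) = 1, while 2n - 13 = 1 — valid.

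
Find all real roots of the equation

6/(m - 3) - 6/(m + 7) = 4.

Multiply both sides by (m - 3)(m + 7):
6(m + 7) - 6(m - 3) = 4(m - 3)(m + 7).
Expand and collect terms: 4m^2 + 16m - 144 = 0.
By the quadratic formula, m = (-16 +/- sqrt(2560)) / 8, so m ~= 4.3246 or m ~= -8.3246.
Neither value makes a denominator zero (m != 3, m != -7), so both are valid.

m = -8.3246 or m = 4.3246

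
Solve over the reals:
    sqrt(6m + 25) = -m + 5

Square both sides: 6m + 25 = (-m + 5)^2.
Expand and rearrange: m^2 - 16m = 0.
Solving gives m = 16 or m = 0.
Check each candidate in the original equation:
  m = 16: sqrt(121) = 11, while -m + 5 = -11 — extraneous.
  m = 0: sqrt(25) = 5, while -m + 5 = 5 — valid.

m = 0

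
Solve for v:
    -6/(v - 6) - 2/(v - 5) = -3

v = 5.1919 or v = 8.4748

Multiply both sides by (v - 6)(v - 5):
-6(v - 5) - 2(v - 6) = -3(v - 6)(v - 5).
Expand and collect terms: -3v^2 + 41v - 132 = 0.
By the quadratic formula, v = (-41 +/- sqrt(97)) / -6, so v ~= 5.1919 or v ~= 8.4748.
Neither value makes a denominator zero (v != 6, v != 5), so both are valid.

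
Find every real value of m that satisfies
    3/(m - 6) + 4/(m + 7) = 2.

Multiply both sides by (m - 6)(m + 7):
3(m + 7) + 4(m - 6) = 2(m - 6)(m + 7).
Expand and collect terms: 2m² - 5m - 81 = 0.
By the quadratic formula, m = (5 ± √673) / 4, so m ≈ 7.7356 or m ≈ -5.2356.
Neither value makes a denominator zero (m ≠ 6, m ≠ -7), so both are valid.

m = -5.2356 or m = 7.7356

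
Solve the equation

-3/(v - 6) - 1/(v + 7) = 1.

v = -8.2663 or v = 3.2663

Multiply both sides by (v - 6)(v + 7):
-3(v + 7) - (v - 6) = (v - 6)(v + 7).
Expand and collect terms: v² + 5v - 27 = 0.
By the quadratic formula, v = (-5 ± √133) / 2, so v ≈ 3.2663 or v ≈ -8.2663.
Neither value makes a denominator zero (v ≠ 6, v ≠ -7), so both are valid.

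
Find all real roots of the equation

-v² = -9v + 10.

v = 1.2984 or v = 7.7016

Rearrange to standard form: -v² + 9v - 10 = 0.
Discriminant: (9)² − 4·(-1)·(-10) = 41.
Quadratic formula: v = (-9 ± √41) / (-2).
So v = 9/2 - √(41)/2 ≈ 1.2984 or v = √(41)/2 + 9/2 ≈ 7.7016.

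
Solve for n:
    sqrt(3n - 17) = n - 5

n = 6 or n = 7

Square both sides: 3n - 17 = (n - 5)^2.
Expand and rearrange: n^2 - 13n + 42 = 0.
Solving gives n = 7 or n = 6.
Check each candidate in the original equation:
  n = 7: sqrt(4) = 2, while n - 5 = 2 — valid.
  n = 6: sqrt(1) = 1, while n - 5 = 1 — valid.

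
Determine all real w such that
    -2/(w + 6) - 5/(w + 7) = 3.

Multiply both sides by (w + 6)(w + 7):
-2(w + 7) - 5(w + 6) = 3(w + 6)(w + 7).
Expand and collect terms: 3w² + 46w + 170 = 0.
By the quadratic formula, w = (-46 ± √76) / 6, so w ≈ -6.2137 or w ≈ -9.1196.
Neither value makes a denominator zero (w ≠ -6, w ≠ -7), so both are valid.

w = -9.1196 or w = -6.2137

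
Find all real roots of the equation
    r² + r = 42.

Bring every term to one side: r² + r - 42 = 0.
Factor: (r - 6)(r + 7) = 0.
So r = 6 or r = -7.

r = -7 or r = 6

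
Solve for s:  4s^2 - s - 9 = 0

s = -1.3802 or s = 1.6302

Discriminant: (-1)^2 - 4*4*(-9) = 145.
Quadratic formula: s = (1 +/- sqrt(145)) / 8.
So s = 1/8 + sqrt(145)/8 ~= 1.6302 or s = 1/8 - sqrt(145)/8 ~= -1.3802.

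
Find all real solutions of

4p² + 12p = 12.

Rearrange to standard form: 4p² + 12p - 12 = 0.
Discriminant: (12)² − 4·4·(-12) = 336.
Quadratic formula: p = (-12 ± √336) / 8.
So p = -3/2 + √(21)/2 ≈ 0.7913 or p = -√(21)/2 - 3/2 ≈ -3.7913.

p = -3.7913 or p = 0.7913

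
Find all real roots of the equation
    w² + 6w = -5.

Bring every term to one side: w² + 6w + 5 = 0.
Factor: (w + 5)(w + 1) = 0.
So w = -5 or w = -1.

w = -5 or w = -1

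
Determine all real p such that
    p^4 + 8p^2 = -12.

No real solutions.

Let u = p^2. The equation becomes u^2 + 8u + 12 = 0.
Factor: (u + 2)(u + 6) = 0, so u = -2 or u = -6.
p^2 = -2 < 0 has no real solution.
p^2 = -6 < 0 has no real solution.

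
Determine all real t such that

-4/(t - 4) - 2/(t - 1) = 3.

Multiply both sides by (t - 4)(t - 1):
-4(t - 1) - 2(t - 4) = 3(t - 4)(t - 1).
Expand and collect terms: 3t^2 - 9t = 0.
Factor or apply the quadratic formula: t = 3 or t = 0.
Neither value makes a denominator zero (t != 4, t != 1), so both are valid.

t = 0 or t = 3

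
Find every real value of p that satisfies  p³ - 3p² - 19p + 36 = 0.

p = -4 or p = 1.6972 or p = 5.3028

Possible rational roots are divisors of 36. Testing p = -4 gives 0, so (p + 4) is a factor.
Divide: p³ - 3p² - 19p + 36 = (p + 4)(p² - 7p + 9).
Apply the quadratic formula to p² - 7p + 9 = 0: p = (7 ± √13)/2, i.e. p ≈ 5.3028 or p ≈ 1.6972.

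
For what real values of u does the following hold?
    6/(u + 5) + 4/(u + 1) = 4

u = -3.886 or u = 0.386

Multiply both sides by (u + 5)(u + 1):
6(u + 1) + 4(u + 5) = 4(u + 5)(u + 1).
Expand and collect terms: 4u² + 14u - 6 = 0.
By the quadratic formula, u = (-14 ± √292) / 8, so u ≈ 0.386 or u ≈ -3.886.
Neither value makes a denominator zero (u ≠ -5, u ≠ -1), so both are valid.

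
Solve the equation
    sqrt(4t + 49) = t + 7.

t = 0

Square both sides: 4t + 49 = (t + 7)^2.
Expand and rearrange: t^2 + 10t = 0.
Solving gives t = 0 or t = -10.
Check each candidate in the original equation:
  t = 0: sqrt(49) = 7, while t + 7 = 7 — valid.
  t = -10: sqrt(9) = 3, while t + 7 = -3 — extraneous.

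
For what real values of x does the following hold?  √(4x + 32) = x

x = 8

Square both sides: 4x + 32 = (x)².
Expand and rearrange: x² - 4x - 32 = 0.
Solving gives x = 8 or x = -4.
Check each candidate in the original equation:
  x = 8: √(64) = 8, while x = 8 — valid.
  x = -4: √(16) = 4, while x = -4 — extraneous.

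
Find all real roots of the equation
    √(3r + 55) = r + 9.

Square both sides: 3r + 55 = (r + 9)².
Expand and rearrange: r² + 15r + 26 = 0.
Solving gives r = -2 or r = -13.
Check each candidate in the original equation:
  r = -2: √(49) = 7, while r + 9 = 7 — valid.
  r = -13: √(16) = 4, while r + 9 = -4 — extraneous.

r = -2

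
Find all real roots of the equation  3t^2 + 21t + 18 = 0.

Factor: 3(t + 1)(t + 6) = 0.
So t = -1 or t = -6.

t = -6 or t = -1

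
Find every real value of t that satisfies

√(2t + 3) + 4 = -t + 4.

t = -1

Isolate the radical: √(2t + 3) = -t.
Square both sides: 2t + 3 = (-t)².
Expand and rearrange: t² - 2t - 3 = 0.
Solving gives t = 3 or t = -1.
Check each candidate in the original equation:
  t = 3: √(9) = 3, while -t = -3 — extraneous.
  t = -1: √(1) = 1, while -t = 1 — valid.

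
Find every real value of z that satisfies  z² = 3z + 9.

Rearrange to standard form: z² - 3z - 9 = 0.
Discriminant: (-3)² − 4·1·(-9) = 45.
Quadratic formula: z = (3 ± √45) / 2.
So z = 3/2 + 3·√(5)/2 ≈ 4.8541 or z = 3/2 - 3·√(5)/2 ≈ -1.8541.

z = -1.8541 or z = 4.8541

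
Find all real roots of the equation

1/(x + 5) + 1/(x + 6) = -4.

x = -6.309 or x = -5.191

Multiply both sides by (x + 5)(x + 6):
(x + 6) + (x + 5) = -4(x + 5)(x + 6).
Expand and collect terms: -4x² - 46x - 131 = 0.
By the quadratic formula, x = (46 ± √20) / -8, so x ≈ -6.309 or x ≈ -5.191.
Neither value makes a denominator zero (x ≠ -5, x ≠ -6), so both are valid.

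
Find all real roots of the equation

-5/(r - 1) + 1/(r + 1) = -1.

r = -1.3166 or r = 5.3166

Multiply both sides by (r - 1)(r + 1):
-5(r + 1) + (r - 1) = -(r - 1)(r + 1).
Expand and collect terms: -r^2 + 4r + 7 = 0.
By the quadratic formula, r = (-4 +/- sqrt(44)) / -2, so r ~= -1.3166 or r ~= 5.3166.
Neither value makes a denominator zero (r != 1, r != -1), so both are valid.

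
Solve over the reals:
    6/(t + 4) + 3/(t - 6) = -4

t = -5.6037 or t = 5.3537

Multiply both sides by (t + 4)(t - 6):
6(t - 6) + 3(t + 4) = -4(t + 4)(t - 6).
Expand and collect terms: -4t^2 - t + 120 = 0.
By the quadratic formula, t = (1 +/- sqrt(1921)) / -8, so t ~= -5.6037 or t ~= 5.3537.
Neither value makes a denominator zero (t != -4, t != 6), so both are valid.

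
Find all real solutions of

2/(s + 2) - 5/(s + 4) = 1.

Multiply both sides by (s + 2)(s + 4):
2(s + 4) - 5(s + 2) = (s + 2)(s + 4).
Expand and collect terms: s² + 9s + 10 = 0.
By the quadratic formula, s = (-9 ± √41) / 2, so s ≈ -1.2984 or s ≈ -7.7016.
Neither value makes a denominator zero (s ≠ -2, s ≠ -4), so both are valid.

s = -7.7016 or s = -1.2984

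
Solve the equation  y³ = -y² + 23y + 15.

Rearrange: y³ + y² - 23y - 15 = 0.
Possible rational roots are divisors of -15. Testing y = -5 gives 0, so (y + 5) is a factor.
Divide: y³ + y² - 23y - 15 = (y + 5)(y² - 4y - 3).
Apply the quadratic formula to y² - 4y - 3 = 0: y = (4 ± √28)/2, i.e. y ≈ 4.6458 or y ≈ -0.6458.

y = -5 or y = -0.6458 or y = 4.6458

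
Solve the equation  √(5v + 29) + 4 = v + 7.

v = 4

Isolate the radical: √(5v + 29) = v + 3.
Square both sides: 5v + 29 = (v + 3)².
Expand and rearrange: v² + v - 20 = 0.
Solving gives v = 4 or v = -5.
Check each candidate in the original equation:
  v = 4: √(49) = 7, while v + 3 = 7 — valid.
  v = -5: √(4) = 2, while v + 3 = -2 — extraneous.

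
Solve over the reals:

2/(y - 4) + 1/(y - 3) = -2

y = 2 or y = 3.5

Multiply both sides by (y - 4)(y - 3):
2(y - 3) + (y - 4) = -2(y - 4)(y - 3).
Expand and collect terms: -2y² + 11y - 14 = 0.
Factor or apply the quadratic formula: y = 2 or y = 3.5.
Neither value makes a denominator zero (y ≠ 4, y ≠ 3), so both are valid.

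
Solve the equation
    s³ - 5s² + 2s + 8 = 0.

s = -1 or s = 2 or s = 4

Possible rational roots are divisors of 8. Testing s = 4 gives 0, so (s - 4) is a factor.
Divide: s³ - 5s² + 2s + 8 = (s - 4)(s² - s - 2).
Factor the quadratic: s = 2 or s = -1.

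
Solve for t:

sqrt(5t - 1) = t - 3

t = 10

Square both sides: 5t - 1 = (t - 3)^2.
Expand and rearrange: t^2 - 11t + 10 = 0.
Solving gives t = 10 or t = 1.
Check each candidate in the original equation:
  t = 10: sqrt(49) = 7, while t - 3 = 7 — valid.
  t = 1: sqrt(4) = 2, while t - 3 = -2 — extraneous.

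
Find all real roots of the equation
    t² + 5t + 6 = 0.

Factor: (t + 3)(t + 2) = 0.
So t = -3 or t = -2.

t = -3 or t = -2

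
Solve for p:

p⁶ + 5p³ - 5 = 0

Let u = p³. The equation becomes u² + 5u - 5 = 0.
By the quadratic formula, u = -5/2 + 3·√(5)/2 or u = -3·√(5)/2 - 5/2.
p³ = -5/2 + 3·√(5)/2 gives p = ∛(-5/2 + 3·√(5)/2) ≈ 0.9488.
p³ = -3·√(5)/2 - 5/2 gives p = -∛(5/2 + 3·√(5)/2) ≈ -1.8023.

p = -1.8023 or p = 0.9488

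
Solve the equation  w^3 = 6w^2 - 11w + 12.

Rearrange: w^3 - 6w^2 + 11w - 12 = 0.
Possible rational roots are divisors of -12. Testing w = 4 gives 0, so (w - 4) is a factor.
Divide: w^3 - 6w^2 + 11w - 12 = (w - 4)(w^2 - 2w + 3).
The quadratic w^2 - 2w + 3 has discriminant -8 < 0, so no further real roots.

w = 4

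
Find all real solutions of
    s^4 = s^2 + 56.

s = -2.8284 or s = 2.8284

Let u = s^2. The equation becomes u^2 - u - 56 = 0.
Factor: (u - 8)(u + 7) = 0, so u = 8 or u = -7.
s^2 = 8 gives s = +/-2*sqrt(2) ~= +/-2.8284.
s^2 = -7 < 0 has no real solution.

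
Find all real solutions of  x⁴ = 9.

Let u = x². The equation becomes u² - 9 = 0.
Factor: (u + 3)(u - 3) = 0, so u = -3 or u = 3.
x² = -3 < 0 has no real solution.
x² = 3 gives x = ±√(3) ≈ ±1.7321.

x = -1.7321 or x = 1.7321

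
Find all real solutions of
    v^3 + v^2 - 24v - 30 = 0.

v = -4.7321 or v = -1.2679 or v = 5

Possible rational roots are divisors of -30. Testing v = 5 gives 0, so (v - 5) is a factor.
Divide: v^3 + v^2 - 24v - 30 = (v - 5)(v^2 + 6v + 6).
Apply the quadratic formula to v^2 + 6v + 6 = 0: v = (-6 +/- sqrt(12))/2, i.e. v ~= -1.2679 or v ~= -4.7321.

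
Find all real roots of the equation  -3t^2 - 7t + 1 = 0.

t = -2.4684 or t = 0.135

Discriminant: (-7)^2 - 4*(-3)*1 = 61.
Quadratic formula: t = (7 +/- sqrt(61)) / (-6).
So t = -sqrt(61)/6 - 7/6 ~= -2.4684 or t = -7/6 + sqrt(61)/6 ~= 0.135.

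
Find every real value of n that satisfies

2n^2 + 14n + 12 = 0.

n = -6 or n = -1

Factor: 2(n + 1)(n + 6) = 0.
So n = -1 or n = -6.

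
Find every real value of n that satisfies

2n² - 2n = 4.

n = -1 or n = 2

Bring every term to one side: 2n² - 2n - 4 = 0.
Factor: 2(n - 2)(n + 1) = 0.
So n = 2 or n = -1.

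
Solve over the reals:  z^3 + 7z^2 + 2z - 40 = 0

Possible rational roots are divisors of -40. Testing z = -4 gives 0, so (z + 4) is a factor.
Divide: z^3 + 7z^2 + 2z - 40 = (z + 4)(z^2 + 3z - 10).
Factor the quadratic: z = 2 or z = -5.

z = -5 or z = -4 or z = 2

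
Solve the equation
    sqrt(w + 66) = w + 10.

w = -2

Square both sides: w + 66 = (w + 10)^2.
Expand and rearrange: w^2 + 19w + 34 = 0.
Solving gives w = -2 or w = -17.
Check each candidate in the original equation:
  w = -2: sqrt(64) = 8, while w + 10 = 8 — valid.
  w = -17: sqrt(49) = 7, while w + 10 = -7 — extraneous.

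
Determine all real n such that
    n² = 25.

n = -5 or n = 5

Bring every term to one side: n² - 25 = 0.
Factor: (n - 5)(n + 5) = 0.
So n = 5 or n = -5.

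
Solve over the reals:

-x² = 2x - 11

x = -4.4641 or x = 2.4641

Rearrange to standard form: -x² - 2x + 11 = 0.
Discriminant: (-2)² − 4·(-1)·11 = 48.
Quadratic formula: x = (2 ± √48) / (-2).
So x = -2·√(3) - 1 ≈ -4.4641 or x = -1 + 2·√(3) ≈ 2.4641.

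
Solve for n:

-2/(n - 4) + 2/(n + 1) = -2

n = -1.8541 or n = 4.8541

Multiply both sides by (n - 4)(n + 1):
-2(n + 1) + 2(n - 4) = -2(n - 4)(n + 1).
Expand and collect terms: -2n² + 6n + 18 = 0.
By the quadratic formula, n = (-6 ± √180) / -4, so n ≈ -1.8541 or n ≈ 4.8541.
Neither value makes a denominator zero (n ≠ 4, n ≠ -1), so both are valid.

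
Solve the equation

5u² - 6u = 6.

u = -0.649 or u = 1.849

Rearrange to standard form: 5u² - 6u - 6 = 0.
Discriminant: (-6)² − 4·5·(-6) = 156.
Quadratic formula: u = (6 ± √156) / 10.
So u = 3/5 + √(39)/5 ≈ 1.849 or u = 3/5 - √(39)/5 ≈ -0.649.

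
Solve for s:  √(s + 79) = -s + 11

s = 2

Square both sides: s + 79 = (-s + 11)².
Expand and rearrange: s² - 23s + 42 = 0.
Solving gives s = 21 or s = 2.
Check each candidate in the original equation:
  s = 21: √(100) = 10, while -s + 11 = -10 — extraneous.
  s = 2: √(81) = 9, while -s + 11 = 9 — valid.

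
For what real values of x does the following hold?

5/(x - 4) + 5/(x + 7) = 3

Multiply both sides by (x - 4)(x + 7):
5(x + 7) + 5(x - 4) = 3(x - 4)(x + 7).
Expand and collect terms: 3x² - x - 99 = 0.
By the quadratic formula, x = (1 ± √1189) / 6, so x ≈ 5.9136 or x ≈ -5.5803.
Neither value makes a denominator zero (x ≠ 4, x ≠ -7), so both are valid.

x = -5.5803 or x = 5.9136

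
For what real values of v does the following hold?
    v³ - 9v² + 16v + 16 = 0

Possible rational roots are divisors of 16. Testing v = 4 gives 0, so (v - 4) is a factor.
Divide: v³ - 9v² + 16v + 16 = (v - 4)(v² - 5v - 4).
Apply the quadratic formula to v² - 5v - 4 = 0: v = (5 ± √41)/2, i.e. v ≈ 5.7016 or v ≈ -0.7016.

v = -0.7016 or v = 4 or v = 5.7016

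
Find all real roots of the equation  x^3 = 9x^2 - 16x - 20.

Rearrange: x^3 - 9x^2 + 16x + 20 = 0.
Possible rational roots are divisors of 20. Testing x = 5 gives 0, so (x - 5) is a factor.
Divide: x^3 - 9x^2 + 16x + 20 = (x - 5)(x^2 - 4x - 4).
Apply the quadratic formula to x^2 - 4x - 4 = 0: x = (4 +/- sqrt(32))/2, i.e. x ~= 4.8284 or x ~= -0.8284.

x = -0.8284 or x = 4.8284 or x = 5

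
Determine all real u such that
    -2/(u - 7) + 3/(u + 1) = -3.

u = -1.9305 or u = 7.5972

Multiply both sides by (u - 7)(u + 1):
-2(u + 1) + 3(u - 7) = -3(u - 7)(u + 1).
Expand and collect terms: -3u² + 17u + 44 = 0.
By the quadratic formula, u = (-17 ± √817) / -6, so u ≈ -1.9305 or u ≈ 7.5972.
Neither value makes a denominator zero (u ≠ 7, u ≠ -1), so both are valid.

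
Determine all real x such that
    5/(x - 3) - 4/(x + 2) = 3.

x = -3.0452 or x = 4.3785

Multiply both sides by (x - 3)(x + 2):
5(x + 2) - 4(x - 3) = 3(x - 3)(x + 2).
Expand and collect terms: 3x² - 4x - 40 = 0.
By the quadratic formula, x = (4 ± √496) / 6, so x ≈ 4.3785 or x ≈ -3.0452.
Neither value makes a denominator zero (x ≠ 3, x ≠ -2), so both are valid.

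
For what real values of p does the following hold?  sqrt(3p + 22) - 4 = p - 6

p = 9

Isolate the radical: sqrt(3p + 22) = p - 2.
Square both sides: 3p + 22 = (p - 2)^2.
Expand and rearrange: p^2 - 7p - 18 = 0.
Solving gives p = 9 or p = -2.
Check each candidate in the original equation:
  p = 9: sqrt(49) = 7, while p - 2 = 7 — valid.
  p = -2: sqrt(16) = 4, while p - 2 = -4 — extraneous.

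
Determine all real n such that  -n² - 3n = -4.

Bring every term to one side: -n² - 3n + 4 = 0.
Factor: -1(n - 1)(n + 4) = 0.
So n = 1 or n = -4.

n = -4 or n = 1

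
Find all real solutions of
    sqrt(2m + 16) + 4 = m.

Isolate the radical: sqrt(2m + 16) = m - 4.
Square both sides: 2m + 16 = (m - 4)^2.
Expand and rearrange: m^2 - 10m = 0.
Solving gives m = 10 or m = 0.
Check each candidate in the original equation:
  m = 10: sqrt(36) = 6, while m - 4 = 6 — valid.
  m = 0: sqrt(16) = 4, while m - 4 = -4 — extraneous.

m = 10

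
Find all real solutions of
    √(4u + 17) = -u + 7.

Square both sides: 4u + 17 = (-u + 7)².
Expand and rearrange: u² - 18u + 32 = 0.
Solving gives u = 16 or u = 2.
Check each candidate in the original equation:
  u = 16: √(81) = 9, while -u + 7 = -9 — extraneous.
  u = 2: √(25) = 5, while -u + 7 = 5 — valid.

u = 2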